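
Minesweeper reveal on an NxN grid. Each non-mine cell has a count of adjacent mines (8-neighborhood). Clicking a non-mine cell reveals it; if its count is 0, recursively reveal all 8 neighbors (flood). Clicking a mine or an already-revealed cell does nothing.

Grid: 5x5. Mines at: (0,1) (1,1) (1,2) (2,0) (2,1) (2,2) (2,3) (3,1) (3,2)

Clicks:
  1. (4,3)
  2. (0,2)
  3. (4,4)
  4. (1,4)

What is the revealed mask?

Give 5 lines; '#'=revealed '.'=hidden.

Click 1 (4,3) count=1: revealed 1 new [(4,3)] -> total=1
Click 2 (0,2) count=3: revealed 1 new [(0,2)] -> total=2
Click 3 (4,4) count=0: revealed 3 new [(3,3) (3,4) (4,4)] -> total=5
Click 4 (1,4) count=1: revealed 1 new [(1,4)] -> total=6

Answer: ..#..
....#
.....
...##
...##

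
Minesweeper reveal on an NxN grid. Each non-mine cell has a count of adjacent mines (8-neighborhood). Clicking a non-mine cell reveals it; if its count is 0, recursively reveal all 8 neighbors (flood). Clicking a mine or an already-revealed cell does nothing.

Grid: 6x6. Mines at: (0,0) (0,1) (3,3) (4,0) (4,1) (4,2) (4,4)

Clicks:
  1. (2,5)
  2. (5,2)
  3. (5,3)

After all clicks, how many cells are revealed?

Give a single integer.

Click 1 (2,5) count=0: revealed 14 new [(0,2) (0,3) (0,4) (0,5) (1,2) (1,3) (1,4) (1,5) (2,2) (2,3) (2,4) (2,5) (3,4) (3,5)] -> total=14
Click 2 (5,2) count=2: revealed 1 new [(5,2)] -> total=15
Click 3 (5,3) count=2: revealed 1 new [(5,3)] -> total=16

Answer: 16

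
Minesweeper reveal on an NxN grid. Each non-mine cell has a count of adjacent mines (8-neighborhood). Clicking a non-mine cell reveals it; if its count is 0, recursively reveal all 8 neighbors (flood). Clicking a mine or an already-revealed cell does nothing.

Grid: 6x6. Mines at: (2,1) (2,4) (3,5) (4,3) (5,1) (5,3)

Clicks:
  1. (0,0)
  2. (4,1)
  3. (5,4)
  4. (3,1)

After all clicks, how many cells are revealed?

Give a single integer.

Click 1 (0,0) count=0: revealed 12 new [(0,0) (0,1) (0,2) (0,3) (0,4) (0,5) (1,0) (1,1) (1,2) (1,3) (1,4) (1,5)] -> total=12
Click 2 (4,1) count=1: revealed 1 new [(4,1)] -> total=13
Click 3 (5,4) count=2: revealed 1 new [(5,4)] -> total=14
Click 4 (3,1) count=1: revealed 1 new [(3,1)] -> total=15

Answer: 15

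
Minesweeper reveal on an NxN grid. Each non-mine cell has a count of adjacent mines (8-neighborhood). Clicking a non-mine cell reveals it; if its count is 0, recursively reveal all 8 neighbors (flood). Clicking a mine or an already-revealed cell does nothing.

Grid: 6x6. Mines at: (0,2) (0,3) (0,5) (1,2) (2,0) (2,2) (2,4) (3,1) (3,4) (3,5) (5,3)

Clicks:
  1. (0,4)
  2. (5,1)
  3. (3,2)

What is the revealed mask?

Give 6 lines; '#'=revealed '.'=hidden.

Click 1 (0,4) count=2: revealed 1 new [(0,4)] -> total=1
Click 2 (5,1) count=0: revealed 6 new [(4,0) (4,1) (4,2) (5,0) (5,1) (5,2)] -> total=7
Click 3 (3,2) count=2: revealed 1 new [(3,2)] -> total=8

Answer: ....#.
......
......
..#...
###...
###...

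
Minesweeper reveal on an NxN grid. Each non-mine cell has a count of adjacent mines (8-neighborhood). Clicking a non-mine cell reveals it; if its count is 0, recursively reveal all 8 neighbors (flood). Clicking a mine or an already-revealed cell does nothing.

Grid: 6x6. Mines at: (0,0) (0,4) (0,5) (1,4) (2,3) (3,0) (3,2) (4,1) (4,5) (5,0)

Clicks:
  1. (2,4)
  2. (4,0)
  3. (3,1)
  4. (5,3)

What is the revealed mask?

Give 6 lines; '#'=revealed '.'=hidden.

Answer: ......
......
....#.
.#....
#.###.
..###.

Derivation:
Click 1 (2,4) count=2: revealed 1 new [(2,4)] -> total=1
Click 2 (4,0) count=3: revealed 1 new [(4,0)] -> total=2
Click 3 (3,1) count=3: revealed 1 new [(3,1)] -> total=3
Click 4 (5,3) count=0: revealed 6 new [(4,2) (4,3) (4,4) (5,2) (5,3) (5,4)] -> total=9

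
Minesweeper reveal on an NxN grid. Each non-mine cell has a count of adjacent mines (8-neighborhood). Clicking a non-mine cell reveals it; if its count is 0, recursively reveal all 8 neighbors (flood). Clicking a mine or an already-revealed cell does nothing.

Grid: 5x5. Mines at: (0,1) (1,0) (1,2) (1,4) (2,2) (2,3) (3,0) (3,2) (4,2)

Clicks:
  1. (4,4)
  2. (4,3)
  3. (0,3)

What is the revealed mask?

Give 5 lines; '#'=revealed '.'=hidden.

Click 1 (4,4) count=0: revealed 4 new [(3,3) (3,4) (4,3) (4,4)] -> total=4
Click 2 (4,3) count=2: revealed 0 new [(none)] -> total=4
Click 3 (0,3) count=2: revealed 1 new [(0,3)] -> total=5

Answer: ...#.
.....
.....
...##
...##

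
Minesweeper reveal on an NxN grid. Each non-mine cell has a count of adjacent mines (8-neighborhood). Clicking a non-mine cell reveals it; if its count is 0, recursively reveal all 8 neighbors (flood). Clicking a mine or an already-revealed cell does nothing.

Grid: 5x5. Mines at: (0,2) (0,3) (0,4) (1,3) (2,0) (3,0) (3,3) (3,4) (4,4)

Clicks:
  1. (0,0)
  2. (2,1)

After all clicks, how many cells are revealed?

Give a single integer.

Answer: 5

Derivation:
Click 1 (0,0) count=0: revealed 4 new [(0,0) (0,1) (1,0) (1,1)] -> total=4
Click 2 (2,1) count=2: revealed 1 new [(2,1)] -> total=5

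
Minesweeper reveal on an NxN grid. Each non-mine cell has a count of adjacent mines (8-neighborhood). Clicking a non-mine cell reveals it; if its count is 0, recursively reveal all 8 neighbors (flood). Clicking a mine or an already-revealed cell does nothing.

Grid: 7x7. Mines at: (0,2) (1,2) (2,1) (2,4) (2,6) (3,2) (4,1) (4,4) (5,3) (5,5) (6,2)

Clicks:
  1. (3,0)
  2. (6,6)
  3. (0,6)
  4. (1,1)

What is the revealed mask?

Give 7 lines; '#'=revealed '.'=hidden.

Answer: ...####
.#.####
.......
#......
.......
.......
......#

Derivation:
Click 1 (3,0) count=2: revealed 1 new [(3,0)] -> total=1
Click 2 (6,6) count=1: revealed 1 new [(6,6)] -> total=2
Click 3 (0,6) count=0: revealed 8 new [(0,3) (0,4) (0,5) (0,6) (1,3) (1,4) (1,5) (1,6)] -> total=10
Click 4 (1,1) count=3: revealed 1 new [(1,1)] -> total=11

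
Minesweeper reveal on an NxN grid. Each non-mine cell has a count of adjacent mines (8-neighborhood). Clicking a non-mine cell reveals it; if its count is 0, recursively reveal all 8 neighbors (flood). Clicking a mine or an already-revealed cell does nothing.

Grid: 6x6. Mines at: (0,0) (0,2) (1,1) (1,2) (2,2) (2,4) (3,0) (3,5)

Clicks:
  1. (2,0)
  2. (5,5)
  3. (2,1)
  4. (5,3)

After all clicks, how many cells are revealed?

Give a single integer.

Click 1 (2,0) count=2: revealed 1 new [(2,0)] -> total=1
Click 2 (5,5) count=0: revealed 16 new [(3,1) (3,2) (3,3) (3,4) (4,0) (4,1) (4,2) (4,3) (4,4) (4,5) (5,0) (5,1) (5,2) (5,3) (5,4) (5,5)] -> total=17
Click 3 (2,1) count=4: revealed 1 new [(2,1)] -> total=18
Click 4 (5,3) count=0: revealed 0 new [(none)] -> total=18

Answer: 18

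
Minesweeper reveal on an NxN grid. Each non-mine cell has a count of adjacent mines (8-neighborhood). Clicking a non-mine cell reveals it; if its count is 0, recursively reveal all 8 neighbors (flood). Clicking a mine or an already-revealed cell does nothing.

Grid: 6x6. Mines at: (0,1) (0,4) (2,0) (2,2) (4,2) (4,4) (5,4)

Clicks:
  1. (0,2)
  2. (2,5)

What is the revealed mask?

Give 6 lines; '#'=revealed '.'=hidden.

Click 1 (0,2) count=1: revealed 1 new [(0,2)] -> total=1
Click 2 (2,5) count=0: revealed 9 new [(1,3) (1,4) (1,5) (2,3) (2,4) (2,5) (3,3) (3,4) (3,5)] -> total=10

Answer: ..#...
...###
...###
...###
......
......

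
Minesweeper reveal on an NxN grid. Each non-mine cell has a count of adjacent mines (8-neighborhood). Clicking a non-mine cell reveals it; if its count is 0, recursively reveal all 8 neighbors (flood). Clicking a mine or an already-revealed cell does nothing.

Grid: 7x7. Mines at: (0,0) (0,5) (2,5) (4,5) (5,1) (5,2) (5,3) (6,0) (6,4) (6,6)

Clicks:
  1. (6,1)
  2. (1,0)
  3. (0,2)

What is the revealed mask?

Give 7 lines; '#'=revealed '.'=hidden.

Click 1 (6,1) count=3: revealed 1 new [(6,1)] -> total=1
Click 2 (1,0) count=1: revealed 1 new [(1,0)] -> total=2
Click 3 (0,2) count=0: revealed 23 new [(0,1) (0,2) (0,3) (0,4) (1,1) (1,2) (1,3) (1,4) (2,0) (2,1) (2,2) (2,3) (2,4) (3,0) (3,1) (3,2) (3,3) (3,4) (4,0) (4,1) (4,2) (4,3) (4,4)] -> total=25

Answer: .####..
#####..
#####..
#####..
#####..
.......
.#.....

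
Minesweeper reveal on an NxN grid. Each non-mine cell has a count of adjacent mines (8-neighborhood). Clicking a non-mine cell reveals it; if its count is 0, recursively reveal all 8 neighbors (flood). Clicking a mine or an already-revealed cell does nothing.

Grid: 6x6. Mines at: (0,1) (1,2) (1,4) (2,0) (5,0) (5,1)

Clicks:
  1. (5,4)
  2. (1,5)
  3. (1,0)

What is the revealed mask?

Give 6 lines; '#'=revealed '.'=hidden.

Click 1 (5,4) count=0: revealed 19 new [(2,1) (2,2) (2,3) (2,4) (2,5) (3,1) (3,2) (3,3) (3,4) (3,5) (4,1) (4,2) (4,3) (4,4) (4,5) (5,2) (5,3) (5,4) (5,5)] -> total=19
Click 2 (1,5) count=1: revealed 1 new [(1,5)] -> total=20
Click 3 (1,0) count=2: revealed 1 new [(1,0)] -> total=21

Answer: ......
#....#
.#####
.#####
.#####
..####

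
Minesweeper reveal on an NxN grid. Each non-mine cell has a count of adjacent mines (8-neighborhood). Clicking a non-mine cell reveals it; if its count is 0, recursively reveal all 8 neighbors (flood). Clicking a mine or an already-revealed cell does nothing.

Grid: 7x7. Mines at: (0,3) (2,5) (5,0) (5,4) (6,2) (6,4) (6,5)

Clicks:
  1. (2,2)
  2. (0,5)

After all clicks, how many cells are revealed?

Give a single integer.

Answer: 31

Derivation:
Click 1 (2,2) count=0: revealed 26 new [(0,0) (0,1) (0,2) (1,0) (1,1) (1,2) (1,3) (1,4) (2,0) (2,1) (2,2) (2,3) (2,4) (3,0) (3,1) (3,2) (3,3) (3,4) (4,0) (4,1) (4,2) (4,3) (4,4) (5,1) (5,2) (5,3)] -> total=26
Click 2 (0,5) count=0: revealed 5 new [(0,4) (0,5) (0,6) (1,5) (1,6)] -> total=31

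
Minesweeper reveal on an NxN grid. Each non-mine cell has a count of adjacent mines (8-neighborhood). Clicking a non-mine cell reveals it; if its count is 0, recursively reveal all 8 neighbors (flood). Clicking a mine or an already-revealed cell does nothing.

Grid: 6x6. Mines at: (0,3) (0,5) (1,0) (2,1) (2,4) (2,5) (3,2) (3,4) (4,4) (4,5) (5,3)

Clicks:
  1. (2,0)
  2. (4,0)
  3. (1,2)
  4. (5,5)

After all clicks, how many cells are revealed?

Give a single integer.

Click 1 (2,0) count=2: revealed 1 new [(2,0)] -> total=1
Click 2 (4,0) count=0: revealed 8 new [(3,0) (3,1) (4,0) (4,1) (4,2) (5,0) (5,1) (5,2)] -> total=9
Click 3 (1,2) count=2: revealed 1 new [(1,2)] -> total=10
Click 4 (5,5) count=2: revealed 1 new [(5,5)] -> total=11

Answer: 11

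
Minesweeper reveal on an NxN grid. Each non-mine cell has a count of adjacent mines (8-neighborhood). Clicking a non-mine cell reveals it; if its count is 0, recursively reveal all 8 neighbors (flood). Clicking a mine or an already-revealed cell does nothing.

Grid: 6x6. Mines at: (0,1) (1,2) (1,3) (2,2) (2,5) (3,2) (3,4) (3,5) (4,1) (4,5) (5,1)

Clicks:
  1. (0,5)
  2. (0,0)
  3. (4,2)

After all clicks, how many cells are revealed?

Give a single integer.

Answer: 6

Derivation:
Click 1 (0,5) count=0: revealed 4 new [(0,4) (0,5) (1,4) (1,5)] -> total=4
Click 2 (0,0) count=1: revealed 1 new [(0,0)] -> total=5
Click 3 (4,2) count=3: revealed 1 new [(4,2)] -> total=6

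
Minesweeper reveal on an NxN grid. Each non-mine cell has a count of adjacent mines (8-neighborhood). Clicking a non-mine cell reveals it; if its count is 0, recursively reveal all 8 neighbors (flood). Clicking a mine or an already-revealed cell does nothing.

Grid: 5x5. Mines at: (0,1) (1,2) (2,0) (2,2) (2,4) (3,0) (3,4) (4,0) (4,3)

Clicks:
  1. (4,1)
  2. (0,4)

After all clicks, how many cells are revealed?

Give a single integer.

Answer: 5

Derivation:
Click 1 (4,1) count=2: revealed 1 new [(4,1)] -> total=1
Click 2 (0,4) count=0: revealed 4 new [(0,3) (0,4) (1,3) (1,4)] -> total=5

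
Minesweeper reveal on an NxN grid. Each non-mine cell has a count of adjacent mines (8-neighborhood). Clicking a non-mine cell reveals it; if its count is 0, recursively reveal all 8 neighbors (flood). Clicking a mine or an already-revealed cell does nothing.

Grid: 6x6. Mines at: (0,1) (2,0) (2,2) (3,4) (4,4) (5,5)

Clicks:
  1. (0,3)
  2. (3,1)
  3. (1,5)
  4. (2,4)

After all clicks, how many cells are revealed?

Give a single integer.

Click 1 (0,3) count=0: revealed 11 new [(0,2) (0,3) (0,4) (0,5) (1,2) (1,3) (1,4) (1,5) (2,3) (2,4) (2,5)] -> total=11
Click 2 (3,1) count=2: revealed 1 new [(3,1)] -> total=12
Click 3 (1,5) count=0: revealed 0 new [(none)] -> total=12
Click 4 (2,4) count=1: revealed 0 new [(none)] -> total=12

Answer: 12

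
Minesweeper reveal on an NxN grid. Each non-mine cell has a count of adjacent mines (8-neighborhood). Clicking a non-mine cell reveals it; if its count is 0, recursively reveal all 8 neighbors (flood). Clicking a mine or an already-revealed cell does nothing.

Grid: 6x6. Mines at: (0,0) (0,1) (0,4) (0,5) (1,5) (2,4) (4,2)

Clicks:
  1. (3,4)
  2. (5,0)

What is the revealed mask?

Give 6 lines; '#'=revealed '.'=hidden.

Answer: ......
####..
####..
#####.
##....
##....

Derivation:
Click 1 (3,4) count=1: revealed 1 new [(3,4)] -> total=1
Click 2 (5,0) count=0: revealed 16 new [(1,0) (1,1) (1,2) (1,3) (2,0) (2,1) (2,2) (2,3) (3,0) (3,1) (3,2) (3,3) (4,0) (4,1) (5,0) (5,1)] -> total=17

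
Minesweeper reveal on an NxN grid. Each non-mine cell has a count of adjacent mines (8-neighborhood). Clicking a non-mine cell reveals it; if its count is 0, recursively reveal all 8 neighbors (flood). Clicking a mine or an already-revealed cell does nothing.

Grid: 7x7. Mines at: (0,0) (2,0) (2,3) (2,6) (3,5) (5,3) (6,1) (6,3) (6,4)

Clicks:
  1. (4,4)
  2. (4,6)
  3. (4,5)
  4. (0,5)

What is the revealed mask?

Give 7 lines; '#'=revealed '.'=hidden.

Answer: .######
.######
.......
.......
....###
.......
.......

Derivation:
Click 1 (4,4) count=2: revealed 1 new [(4,4)] -> total=1
Click 2 (4,6) count=1: revealed 1 new [(4,6)] -> total=2
Click 3 (4,5) count=1: revealed 1 new [(4,5)] -> total=3
Click 4 (0,5) count=0: revealed 12 new [(0,1) (0,2) (0,3) (0,4) (0,5) (0,6) (1,1) (1,2) (1,3) (1,4) (1,5) (1,6)] -> total=15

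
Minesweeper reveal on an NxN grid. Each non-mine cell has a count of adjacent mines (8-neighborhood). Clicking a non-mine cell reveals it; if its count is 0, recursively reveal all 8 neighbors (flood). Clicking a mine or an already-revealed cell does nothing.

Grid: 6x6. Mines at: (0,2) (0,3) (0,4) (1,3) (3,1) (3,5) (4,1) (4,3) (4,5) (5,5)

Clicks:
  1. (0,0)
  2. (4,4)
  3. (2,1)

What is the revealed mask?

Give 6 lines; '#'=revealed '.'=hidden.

Click 1 (0,0) count=0: revealed 6 new [(0,0) (0,1) (1,0) (1,1) (2,0) (2,1)] -> total=6
Click 2 (4,4) count=4: revealed 1 new [(4,4)] -> total=7
Click 3 (2,1) count=1: revealed 0 new [(none)] -> total=7

Answer: ##....
##....
##....
......
....#.
......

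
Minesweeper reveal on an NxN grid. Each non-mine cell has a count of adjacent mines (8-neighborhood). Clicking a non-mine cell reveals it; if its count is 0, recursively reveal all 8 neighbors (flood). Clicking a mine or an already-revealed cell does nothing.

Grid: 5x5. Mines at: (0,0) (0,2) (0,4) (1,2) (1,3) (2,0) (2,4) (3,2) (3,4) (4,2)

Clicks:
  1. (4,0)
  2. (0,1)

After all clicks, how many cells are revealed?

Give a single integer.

Answer: 5

Derivation:
Click 1 (4,0) count=0: revealed 4 new [(3,0) (3,1) (4,0) (4,1)] -> total=4
Click 2 (0,1) count=3: revealed 1 new [(0,1)] -> total=5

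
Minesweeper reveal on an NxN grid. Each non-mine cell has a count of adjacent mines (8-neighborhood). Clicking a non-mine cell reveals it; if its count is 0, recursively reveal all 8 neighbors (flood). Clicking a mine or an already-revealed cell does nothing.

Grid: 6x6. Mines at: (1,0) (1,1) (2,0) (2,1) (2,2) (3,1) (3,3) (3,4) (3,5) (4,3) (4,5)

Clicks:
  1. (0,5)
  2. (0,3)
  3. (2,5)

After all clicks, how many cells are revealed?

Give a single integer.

Answer: 11

Derivation:
Click 1 (0,5) count=0: revealed 11 new [(0,2) (0,3) (0,4) (0,5) (1,2) (1,3) (1,4) (1,5) (2,3) (2,4) (2,5)] -> total=11
Click 2 (0,3) count=0: revealed 0 new [(none)] -> total=11
Click 3 (2,5) count=2: revealed 0 new [(none)] -> total=11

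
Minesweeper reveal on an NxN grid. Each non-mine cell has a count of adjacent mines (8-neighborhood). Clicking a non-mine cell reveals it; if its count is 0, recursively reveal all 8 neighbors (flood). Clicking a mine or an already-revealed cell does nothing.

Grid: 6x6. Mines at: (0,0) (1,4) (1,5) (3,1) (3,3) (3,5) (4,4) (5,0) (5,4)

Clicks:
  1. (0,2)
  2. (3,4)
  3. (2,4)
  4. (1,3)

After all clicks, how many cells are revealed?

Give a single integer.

Click 1 (0,2) count=0: revealed 9 new [(0,1) (0,2) (0,3) (1,1) (1,2) (1,3) (2,1) (2,2) (2,3)] -> total=9
Click 2 (3,4) count=3: revealed 1 new [(3,4)] -> total=10
Click 3 (2,4) count=4: revealed 1 new [(2,4)] -> total=11
Click 4 (1,3) count=1: revealed 0 new [(none)] -> total=11

Answer: 11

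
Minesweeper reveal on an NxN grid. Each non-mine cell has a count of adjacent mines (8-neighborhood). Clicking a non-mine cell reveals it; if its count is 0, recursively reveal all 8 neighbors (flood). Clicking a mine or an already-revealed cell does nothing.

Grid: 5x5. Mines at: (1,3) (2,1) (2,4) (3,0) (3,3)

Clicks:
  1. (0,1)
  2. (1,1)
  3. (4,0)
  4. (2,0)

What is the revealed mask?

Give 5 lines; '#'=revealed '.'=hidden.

Answer: ###..
###..
#....
.....
#....

Derivation:
Click 1 (0,1) count=0: revealed 6 new [(0,0) (0,1) (0,2) (1,0) (1,1) (1,2)] -> total=6
Click 2 (1,1) count=1: revealed 0 new [(none)] -> total=6
Click 3 (4,0) count=1: revealed 1 new [(4,0)] -> total=7
Click 4 (2,0) count=2: revealed 1 new [(2,0)] -> total=8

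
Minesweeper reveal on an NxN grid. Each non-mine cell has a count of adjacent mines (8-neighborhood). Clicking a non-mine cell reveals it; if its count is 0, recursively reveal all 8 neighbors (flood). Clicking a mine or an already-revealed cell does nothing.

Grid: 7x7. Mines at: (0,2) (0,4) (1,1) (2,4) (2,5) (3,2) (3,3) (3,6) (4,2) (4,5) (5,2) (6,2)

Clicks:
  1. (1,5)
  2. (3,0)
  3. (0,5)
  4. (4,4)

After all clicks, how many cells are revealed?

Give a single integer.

Answer: 13

Derivation:
Click 1 (1,5) count=3: revealed 1 new [(1,5)] -> total=1
Click 2 (3,0) count=0: revealed 10 new [(2,0) (2,1) (3,0) (3,1) (4,0) (4,1) (5,0) (5,1) (6,0) (6,1)] -> total=11
Click 3 (0,5) count=1: revealed 1 new [(0,5)] -> total=12
Click 4 (4,4) count=2: revealed 1 new [(4,4)] -> total=13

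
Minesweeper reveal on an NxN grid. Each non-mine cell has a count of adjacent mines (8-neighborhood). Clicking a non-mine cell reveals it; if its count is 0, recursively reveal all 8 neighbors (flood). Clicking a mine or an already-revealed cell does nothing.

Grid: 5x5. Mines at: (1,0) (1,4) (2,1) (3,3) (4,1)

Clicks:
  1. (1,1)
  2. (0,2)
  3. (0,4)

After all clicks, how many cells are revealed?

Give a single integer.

Click 1 (1,1) count=2: revealed 1 new [(1,1)] -> total=1
Click 2 (0,2) count=0: revealed 5 new [(0,1) (0,2) (0,3) (1,2) (1,3)] -> total=6
Click 3 (0,4) count=1: revealed 1 new [(0,4)] -> total=7

Answer: 7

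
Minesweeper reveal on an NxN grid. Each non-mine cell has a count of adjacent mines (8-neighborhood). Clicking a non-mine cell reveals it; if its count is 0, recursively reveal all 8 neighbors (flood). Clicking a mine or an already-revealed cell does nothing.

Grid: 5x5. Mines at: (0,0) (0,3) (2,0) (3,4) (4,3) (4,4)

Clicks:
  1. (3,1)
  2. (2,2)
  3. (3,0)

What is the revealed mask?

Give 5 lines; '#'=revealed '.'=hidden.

Answer: .....
.###.
.###.
####.
.....

Derivation:
Click 1 (3,1) count=1: revealed 1 new [(3,1)] -> total=1
Click 2 (2,2) count=0: revealed 8 new [(1,1) (1,2) (1,3) (2,1) (2,2) (2,3) (3,2) (3,3)] -> total=9
Click 3 (3,0) count=1: revealed 1 new [(3,0)] -> total=10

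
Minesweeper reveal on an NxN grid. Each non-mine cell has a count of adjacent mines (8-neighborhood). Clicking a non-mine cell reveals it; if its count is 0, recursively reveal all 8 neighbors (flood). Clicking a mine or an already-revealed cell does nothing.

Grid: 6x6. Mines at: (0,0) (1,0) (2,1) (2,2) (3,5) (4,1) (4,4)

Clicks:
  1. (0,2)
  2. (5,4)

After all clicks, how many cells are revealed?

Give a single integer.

Click 1 (0,2) count=0: revealed 13 new [(0,1) (0,2) (0,3) (0,4) (0,5) (1,1) (1,2) (1,3) (1,4) (1,5) (2,3) (2,4) (2,5)] -> total=13
Click 2 (5,4) count=1: revealed 1 new [(5,4)] -> total=14

Answer: 14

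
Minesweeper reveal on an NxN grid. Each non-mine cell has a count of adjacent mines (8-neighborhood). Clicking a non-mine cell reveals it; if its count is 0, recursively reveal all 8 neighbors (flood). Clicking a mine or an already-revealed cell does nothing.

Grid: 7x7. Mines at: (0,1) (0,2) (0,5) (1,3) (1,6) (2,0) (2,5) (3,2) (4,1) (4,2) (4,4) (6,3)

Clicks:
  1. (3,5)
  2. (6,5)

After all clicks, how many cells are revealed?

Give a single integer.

Answer: 10

Derivation:
Click 1 (3,5) count=2: revealed 1 new [(3,5)] -> total=1
Click 2 (6,5) count=0: revealed 9 new [(3,6) (4,5) (4,6) (5,4) (5,5) (5,6) (6,4) (6,5) (6,6)] -> total=10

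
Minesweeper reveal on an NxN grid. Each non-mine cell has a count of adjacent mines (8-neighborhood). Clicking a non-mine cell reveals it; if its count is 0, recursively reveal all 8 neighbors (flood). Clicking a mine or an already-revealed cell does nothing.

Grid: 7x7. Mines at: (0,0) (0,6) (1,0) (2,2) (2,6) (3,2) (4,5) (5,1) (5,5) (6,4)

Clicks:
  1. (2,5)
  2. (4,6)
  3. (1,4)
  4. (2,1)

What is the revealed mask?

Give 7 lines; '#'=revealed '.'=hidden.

Answer: .#####.
.#####.
.#.###.
...###.
......#
.......
.......

Derivation:
Click 1 (2,5) count=1: revealed 1 new [(2,5)] -> total=1
Click 2 (4,6) count=2: revealed 1 new [(4,6)] -> total=2
Click 3 (1,4) count=0: revealed 15 new [(0,1) (0,2) (0,3) (0,4) (0,5) (1,1) (1,2) (1,3) (1,4) (1,5) (2,3) (2,4) (3,3) (3,4) (3,5)] -> total=17
Click 4 (2,1) count=3: revealed 1 new [(2,1)] -> total=18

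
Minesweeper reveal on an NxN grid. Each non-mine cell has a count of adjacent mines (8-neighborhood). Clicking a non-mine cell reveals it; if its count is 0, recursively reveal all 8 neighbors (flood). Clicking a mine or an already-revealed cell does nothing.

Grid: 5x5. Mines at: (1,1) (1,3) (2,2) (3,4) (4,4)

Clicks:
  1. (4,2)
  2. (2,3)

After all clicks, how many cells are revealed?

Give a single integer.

Click 1 (4,2) count=0: revealed 10 new [(2,0) (2,1) (3,0) (3,1) (3,2) (3,3) (4,0) (4,1) (4,2) (4,3)] -> total=10
Click 2 (2,3) count=3: revealed 1 new [(2,3)] -> total=11

Answer: 11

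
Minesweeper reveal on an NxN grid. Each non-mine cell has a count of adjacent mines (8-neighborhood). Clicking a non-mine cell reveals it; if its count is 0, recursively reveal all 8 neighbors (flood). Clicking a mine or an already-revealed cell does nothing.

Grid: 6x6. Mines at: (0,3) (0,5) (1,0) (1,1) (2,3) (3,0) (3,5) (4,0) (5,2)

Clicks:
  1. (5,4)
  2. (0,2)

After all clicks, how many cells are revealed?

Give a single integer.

Click 1 (5,4) count=0: revealed 6 new [(4,3) (4,4) (4,5) (5,3) (5,4) (5,5)] -> total=6
Click 2 (0,2) count=2: revealed 1 new [(0,2)] -> total=7

Answer: 7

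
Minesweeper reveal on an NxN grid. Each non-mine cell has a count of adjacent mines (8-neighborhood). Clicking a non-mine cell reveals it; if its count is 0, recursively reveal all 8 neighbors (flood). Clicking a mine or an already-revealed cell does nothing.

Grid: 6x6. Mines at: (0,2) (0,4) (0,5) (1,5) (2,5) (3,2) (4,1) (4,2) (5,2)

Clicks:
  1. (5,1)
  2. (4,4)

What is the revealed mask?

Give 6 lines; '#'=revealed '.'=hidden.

Click 1 (5,1) count=3: revealed 1 new [(5,1)] -> total=1
Click 2 (4,4) count=0: revealed 9 new [(3,3) (3,4) (3,5) (4,3) (4,4) (4,5) (5,3) (5,4) (5,5)] -> total=10

Answer: ......
......
......
...###
...###
.#.###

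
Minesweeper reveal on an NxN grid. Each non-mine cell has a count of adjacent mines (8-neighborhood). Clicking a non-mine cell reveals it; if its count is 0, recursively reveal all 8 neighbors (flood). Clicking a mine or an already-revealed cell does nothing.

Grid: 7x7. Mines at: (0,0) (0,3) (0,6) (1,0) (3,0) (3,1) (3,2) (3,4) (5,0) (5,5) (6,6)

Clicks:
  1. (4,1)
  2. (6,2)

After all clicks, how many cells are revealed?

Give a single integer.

Answer: 12

Derivation:
Click 1 (4,1) count=4: revealed 1 new [(4,1)] -> total=1
Click 2 (6,2) count=0: revealed 11 new [(4,2) (4,3) (4,4) (5,1) (5,2) (5,3) (5,4) (6,1) (6,2) (6,3) (6,4)] -> total=12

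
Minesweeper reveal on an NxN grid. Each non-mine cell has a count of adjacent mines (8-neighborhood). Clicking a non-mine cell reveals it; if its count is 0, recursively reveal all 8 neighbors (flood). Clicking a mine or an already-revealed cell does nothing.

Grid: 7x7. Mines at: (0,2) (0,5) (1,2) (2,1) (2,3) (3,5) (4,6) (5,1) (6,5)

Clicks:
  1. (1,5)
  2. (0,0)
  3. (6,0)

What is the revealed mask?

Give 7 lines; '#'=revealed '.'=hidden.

Answer: ##.....
##...#.
.......
.......
.......
.......
#......

Derivation:
Click 1 (1,5) count=1: revealed 1 new [(1,5)] -> total=1
Click 2 (0,0) count=0: revealed 4 new [(0,0) (0,1) (1,0) (1,1)] -> total=5
Click 3 (6,0) count=1: revealed 1 new [(6,0)] -> total=6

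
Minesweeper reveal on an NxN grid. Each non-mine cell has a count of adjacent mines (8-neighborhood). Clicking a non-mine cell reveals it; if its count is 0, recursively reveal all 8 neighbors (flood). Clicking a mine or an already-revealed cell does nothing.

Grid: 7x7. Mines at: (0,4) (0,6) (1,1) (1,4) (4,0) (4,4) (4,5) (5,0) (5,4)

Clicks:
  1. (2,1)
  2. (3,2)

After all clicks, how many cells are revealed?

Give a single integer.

Click 1 (2,1) count=1: revealed 1 new [(2,1)] -> total=1
Click 2 (3,2) count=0: revealed 14 new [(2,2) (2,3) (3,1) (3,2) (3,3) (4,1) (4,2) (4,3) (5,1) (5,2) (5,3) (6,1) (6,2) (6,3)] -> total=15

Answer: 15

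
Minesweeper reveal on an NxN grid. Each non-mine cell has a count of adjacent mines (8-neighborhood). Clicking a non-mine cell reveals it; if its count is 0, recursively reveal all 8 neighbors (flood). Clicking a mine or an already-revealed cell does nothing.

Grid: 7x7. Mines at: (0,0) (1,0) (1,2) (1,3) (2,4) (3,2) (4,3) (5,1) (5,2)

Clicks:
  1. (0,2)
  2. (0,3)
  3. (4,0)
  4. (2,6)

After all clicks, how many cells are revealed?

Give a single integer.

Click 1 (0,2) count=2: revealed 1 new [(0,2)] -> total=1
Click 2 (0,3) count=2: revealed 1 new [(0,3)] -> total=2
Click 3 (4,0) count=1: revealed 1 new [(4,0)] -> total=3
Click 4 (2,6) count=0: revealed 22 new [(0,4) (0,5) (0,6) (1,4) (1,5) (1,6) (2,5) (2,6) (3,4) (3,5) (3,6) (4,4) (4,5) (4,6) (5,3) (5,4) (5,5) (5,6) (6,3) (6,4) (6,5) (6,6)] -> total=25

Answer: 25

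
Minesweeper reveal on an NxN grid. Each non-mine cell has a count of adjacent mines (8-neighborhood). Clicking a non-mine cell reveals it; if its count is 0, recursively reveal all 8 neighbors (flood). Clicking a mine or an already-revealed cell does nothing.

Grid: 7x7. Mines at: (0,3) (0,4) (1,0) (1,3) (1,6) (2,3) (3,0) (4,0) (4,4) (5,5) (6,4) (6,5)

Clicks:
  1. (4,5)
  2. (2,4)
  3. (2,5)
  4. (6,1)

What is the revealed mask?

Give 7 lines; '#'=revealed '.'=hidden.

Answer: .......
.......
....##.
.###...
.###.#.
####...
####...

Derivation:
Click 1 (4,5) count=2: revealed 1 new [(4,5)] -> total=1
Click 2 (2,4) count=2: revealed 1 new [(2,4)] -> total=2
Click 3 (2,5) count=1: revealed 1 new [(2,5)] -> total=3
Click 4 (6,1) count=0: revealed 14 new [(3,1) (3,2) (3,3) (4,1) (4,2) (4,3) (5,0) (5,1) (5,2) (5,3) (6,0) (6,1) (6,2) (6,3)] -> total=17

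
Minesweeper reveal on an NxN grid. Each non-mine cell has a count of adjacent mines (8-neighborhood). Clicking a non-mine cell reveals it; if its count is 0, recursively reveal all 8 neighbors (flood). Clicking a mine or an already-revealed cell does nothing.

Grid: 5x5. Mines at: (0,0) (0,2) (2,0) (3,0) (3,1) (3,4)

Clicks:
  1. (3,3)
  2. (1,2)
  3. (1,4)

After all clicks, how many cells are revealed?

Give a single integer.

Answer: 8

Derivation:
Click 1 (3,3) count=1: revealed 1 new [(3,3)] -> total=1
Click 2 (1,2) count=1: revealed 1 new [(1,2)] -> total=2
Click 3 (1,4) count=0: revealed 6 new [(0,3) (0,4) (1,3) (1,4) (2,3) (2,4)] -> total=8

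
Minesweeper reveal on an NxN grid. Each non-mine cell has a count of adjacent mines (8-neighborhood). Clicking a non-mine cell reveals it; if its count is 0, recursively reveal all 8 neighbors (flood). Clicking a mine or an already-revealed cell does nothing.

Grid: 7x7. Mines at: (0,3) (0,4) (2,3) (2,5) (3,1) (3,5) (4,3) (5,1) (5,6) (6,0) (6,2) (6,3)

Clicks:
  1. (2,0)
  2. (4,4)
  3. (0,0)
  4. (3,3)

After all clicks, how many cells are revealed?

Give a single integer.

Click 1 (2,0) count=1: revealed 1 new [(2,0)] -> total=1
Click 2 (4,4) count=2: revealed 1 new [(4,4)] -> total=2
Click 3 (0,0) count=0: revealed 8 new [(0,0) (0,1) (0,2) (1,0) (1,1) (1,2) (2,1) (2,2)] -> total=10
Click 4 (3,3) count=2: revealed 1 new [(3,3)] -> total=11

Answer: 11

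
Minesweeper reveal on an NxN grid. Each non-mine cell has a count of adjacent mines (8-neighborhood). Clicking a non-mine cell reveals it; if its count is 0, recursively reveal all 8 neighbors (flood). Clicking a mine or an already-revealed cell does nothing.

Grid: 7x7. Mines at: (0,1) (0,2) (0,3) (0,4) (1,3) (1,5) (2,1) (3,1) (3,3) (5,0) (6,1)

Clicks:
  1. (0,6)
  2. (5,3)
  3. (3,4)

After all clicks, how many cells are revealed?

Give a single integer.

Answer: 22

Derivation:
Click 1 (0,6) count=1: revealed 1 new [(0,6)] -> total=1
Click 2 (5,3) count=0: revealed 21 new [(2,4) (2,5) (2,6) (3,4) (3,5) (3,6) (4,2) (4,3) (4,4) (4,5) (4,6) (5,2) (5,3) (5,4) (5,5) (5,6) (6,2) (6,3) (6,4) (6,5) (6,6)] -> total=22
Click 3 (3,4) count=1: revealed 0 new [(none)] -> total=22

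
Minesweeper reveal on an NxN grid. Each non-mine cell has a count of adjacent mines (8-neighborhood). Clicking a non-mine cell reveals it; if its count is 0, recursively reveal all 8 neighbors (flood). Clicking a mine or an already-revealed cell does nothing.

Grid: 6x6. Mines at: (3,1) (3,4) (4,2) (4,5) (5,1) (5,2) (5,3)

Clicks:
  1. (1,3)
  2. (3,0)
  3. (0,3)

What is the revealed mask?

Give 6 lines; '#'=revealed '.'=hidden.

Answer: ######
######
######
#.....
......
......

Derivation:
Click 1 (1,3) count=0: revealed 18 new [(0,0) (0,1) (0,2) (0,3) (0,4) (0,5) (1,0) (1,1) (1,2) (1,3) (1,4) (1,5) (2,0) (2,1) (2,2) (2,3) (2,4) (2,5)] -> total=18
Click 2 (3,0) count=1: revealed 1 new [(3,0)] -> total=19
Click 3 (0,3) count=0: revealed 0 new [(none)] -> total=19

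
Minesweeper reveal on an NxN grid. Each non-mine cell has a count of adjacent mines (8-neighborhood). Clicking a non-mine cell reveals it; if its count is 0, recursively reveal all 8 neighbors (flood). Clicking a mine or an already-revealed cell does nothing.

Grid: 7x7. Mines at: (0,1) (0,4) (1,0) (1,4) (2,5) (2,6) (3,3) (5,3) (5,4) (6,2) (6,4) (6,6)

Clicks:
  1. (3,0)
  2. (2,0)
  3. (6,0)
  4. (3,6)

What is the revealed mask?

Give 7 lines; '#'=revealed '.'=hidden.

Answer: .......
.......
###....
###...#
###....
###....
##.....

Derivation:
Click 1 (3,0) count=0: revealed 14 new [(2,0) (2,1) (2,2) (3,0) (3,1) (3,2) (4,0) (4,1) (4,2) (5,0) (5,1) (5,2) (6,0) (6,1)] -> total=14
Click 2 (2,0) count=1: revealed 0 new [(none)] -> total=14
Click 3 (6,0) count=0: revealed 0 new [(none)] -> total=14
Click 4 (3,6) count=2: revealed 1 new [(3,6)] -> total=15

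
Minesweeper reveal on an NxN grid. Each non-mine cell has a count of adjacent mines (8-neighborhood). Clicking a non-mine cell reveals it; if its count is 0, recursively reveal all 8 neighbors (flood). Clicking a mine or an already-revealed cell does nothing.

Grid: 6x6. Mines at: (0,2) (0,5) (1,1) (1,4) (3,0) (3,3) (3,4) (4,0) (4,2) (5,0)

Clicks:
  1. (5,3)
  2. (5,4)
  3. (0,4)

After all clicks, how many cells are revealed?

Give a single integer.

Click 1 (5,3) count=1: revealed 1 new [(5,3)] -> total=1
Click 2 (5,4) count=0: revealed 5 new [(4,3) (4,4) (4,5) (5,4) (5,5)] -> total=6
Click 3 (0,4) count=2: revealed 1 new [(0,4)] -> total=7

Answer: 7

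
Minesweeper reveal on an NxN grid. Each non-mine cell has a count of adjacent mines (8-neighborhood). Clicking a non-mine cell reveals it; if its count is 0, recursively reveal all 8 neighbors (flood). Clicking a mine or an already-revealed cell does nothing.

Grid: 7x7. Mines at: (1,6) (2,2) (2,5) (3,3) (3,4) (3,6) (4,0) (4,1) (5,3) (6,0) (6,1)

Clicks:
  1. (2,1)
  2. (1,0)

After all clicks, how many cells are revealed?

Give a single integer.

Click 1 (2,1) count=1: revealed 1 new [(2,1)] -> total=1
Click 2 (1,0) count=0: revealed 15 new [(0,0) (0,1) (0,2) (0,3) (0,4) (0,5) (1,0) (1,1) (1,2) (1,3) (1,4) (1,5) (2,0) (3,0) (3,1)] -> total=16

Answer: 16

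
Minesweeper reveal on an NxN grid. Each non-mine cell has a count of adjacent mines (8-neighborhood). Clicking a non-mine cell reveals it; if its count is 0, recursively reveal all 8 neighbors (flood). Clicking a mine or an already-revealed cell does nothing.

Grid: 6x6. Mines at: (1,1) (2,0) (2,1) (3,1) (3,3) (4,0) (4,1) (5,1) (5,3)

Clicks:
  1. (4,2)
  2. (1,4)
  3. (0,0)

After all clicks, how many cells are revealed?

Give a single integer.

Answer: 20

Derivation:
Click 1 (4,2) count=5: revealed 1 new [(4,2)] -> total=1
Click 2 (1,4) count=0: revealed 18 new [(0,2) (0,3) (0,4) (0,5) (1,2) (1,3) (1,4) (1,5) (2,2) (2,3) (2,4) (2,5) (3,4) (3,5) (4,4) (4,5) (5,4) (5,5)] -> total=19
Click 3 (0,0) count=1: revealed 1 new [(0,0)] -> total=20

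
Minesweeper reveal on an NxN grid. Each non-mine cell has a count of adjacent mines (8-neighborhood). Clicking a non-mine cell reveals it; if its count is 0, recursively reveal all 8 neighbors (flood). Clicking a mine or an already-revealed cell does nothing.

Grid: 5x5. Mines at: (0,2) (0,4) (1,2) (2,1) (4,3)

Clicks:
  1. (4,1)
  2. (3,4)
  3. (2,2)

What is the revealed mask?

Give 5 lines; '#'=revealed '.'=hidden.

Answer: .....
.....
..#..
###.#
###..

Derivation:
Click 1 (4,1) count=0: revealed 6 new [(3,0) (3,1) (3,2) (4,0) (4,1) (4,2)] -> total=6
Click 2 (3,4) count=1: revealed 1 new [(3,4)] -> total=7
Click 3 (2,2) count=2: revealed 1 new [(2,2)] -> total=8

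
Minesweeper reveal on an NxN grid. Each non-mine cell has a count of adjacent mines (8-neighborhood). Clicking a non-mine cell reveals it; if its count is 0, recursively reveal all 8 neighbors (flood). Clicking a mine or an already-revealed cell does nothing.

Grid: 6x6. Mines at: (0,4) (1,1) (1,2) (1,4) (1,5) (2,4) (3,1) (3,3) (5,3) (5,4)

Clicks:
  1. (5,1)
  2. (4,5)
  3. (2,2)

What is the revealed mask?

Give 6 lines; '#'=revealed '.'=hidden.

Answer: ......
......
..#...
......
###..#
###...

Derivation:
Click 1 (5,1) count=0: revealed 6 new [(4,0) (4,1) (4,2) (5,0) (5,1) (5,2)] -> total=6
Click 2 (4,5) count=1: revealed 1 new [(4,5)] -> total=7
Click 3 (2,2) count=4: revealed 1 new [(2,2)] -> total=8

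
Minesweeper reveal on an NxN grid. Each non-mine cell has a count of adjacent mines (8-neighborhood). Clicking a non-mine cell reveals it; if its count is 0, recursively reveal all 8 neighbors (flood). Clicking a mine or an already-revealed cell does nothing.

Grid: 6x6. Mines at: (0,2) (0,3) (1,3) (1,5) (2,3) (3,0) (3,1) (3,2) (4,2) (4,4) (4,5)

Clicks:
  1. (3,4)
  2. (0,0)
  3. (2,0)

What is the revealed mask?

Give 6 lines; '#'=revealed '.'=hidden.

Answer: ##....
##....
##....
....#.
......
......

Derivation:
Click 1 (3,4) count=3: revealed 1 new [(3,4)] -> total=1
Click 2 (0,0) count=0: revealed 6 new [(0,0) (0,1) (1,0) (1,1) (2,0) (2,1)] -> total=7
Click 3 (2,0) count=2: revealed 0 new [(none)] -> total=7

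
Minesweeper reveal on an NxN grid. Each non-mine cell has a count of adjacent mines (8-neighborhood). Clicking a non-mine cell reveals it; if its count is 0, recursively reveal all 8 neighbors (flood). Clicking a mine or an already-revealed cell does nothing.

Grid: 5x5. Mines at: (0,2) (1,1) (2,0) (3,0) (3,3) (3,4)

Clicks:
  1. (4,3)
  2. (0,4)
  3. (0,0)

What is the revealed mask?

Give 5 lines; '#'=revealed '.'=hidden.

Click 1 (4,3) count=2: revealed 1 new [(4,3)] -> total=1
Click 2 (0,4) count=0: revealed 6 new [(0,3) (0,4) (1,3) (1,4) (2,3) (2,4)] -> total=7
Click 3 (0,0) count=1: revealed 1 new [(0,0)] -> total=8

Answer: #..##
...##
...##
.....
...#.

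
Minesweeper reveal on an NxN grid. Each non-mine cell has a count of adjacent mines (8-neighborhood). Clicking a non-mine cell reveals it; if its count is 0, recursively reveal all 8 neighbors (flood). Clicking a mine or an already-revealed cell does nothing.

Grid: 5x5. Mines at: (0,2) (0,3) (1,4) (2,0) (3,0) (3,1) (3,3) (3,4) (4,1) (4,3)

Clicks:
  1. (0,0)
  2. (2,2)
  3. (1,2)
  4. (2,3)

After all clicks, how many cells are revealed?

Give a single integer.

Answer: 7

Derivation:
Click 1 (0,0) count=0: revealed 4 new [(0,0) (0,1) (1,0) (1,1)] -> total=4
Click 2 (2,2) count=2: revealed 1 new [(2,2)] -> total=5
Click 3 (1,2) count=2: revealed 1 new [(1,2)] -> total=6
Click 4 (2,3) count=3: revealed 1 new [(2,3)] -> total=7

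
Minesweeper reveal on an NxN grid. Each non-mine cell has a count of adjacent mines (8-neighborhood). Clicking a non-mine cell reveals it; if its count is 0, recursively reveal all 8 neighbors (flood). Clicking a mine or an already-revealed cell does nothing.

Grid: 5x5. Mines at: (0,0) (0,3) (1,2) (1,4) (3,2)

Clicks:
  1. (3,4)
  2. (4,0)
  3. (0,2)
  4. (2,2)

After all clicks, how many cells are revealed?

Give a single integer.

Answer: 16

Derivation:
Click 1 (3,4) count=0: revealed 6 new [(2,3) (2,4) (3,3) (3,4) (4,3) (4,4)] -> total=6
Click 2 (4,0) count=0: revealed 8 new [(1,0) (1,1) (2,0) (2,1) (3,0) (3,1) (4,0) (4,1)] -> total=14
Click 3 (0,2) count=2: revealed 1 new [(0,2)] -> total=15
Click 4 (2,2) count=2: revealed 1 new [(2,2)] -> total=16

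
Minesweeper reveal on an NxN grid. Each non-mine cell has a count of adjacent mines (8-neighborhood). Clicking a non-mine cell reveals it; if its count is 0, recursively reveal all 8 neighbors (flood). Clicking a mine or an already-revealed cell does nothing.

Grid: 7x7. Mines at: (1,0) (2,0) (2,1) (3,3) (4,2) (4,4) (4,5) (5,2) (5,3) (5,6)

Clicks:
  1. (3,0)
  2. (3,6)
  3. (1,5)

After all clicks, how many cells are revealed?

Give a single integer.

Click 1 (3,0) count=2: revealed 1 new [(3,0)] -> total=1
Click 2 (3,6) count=1: revealed 1 new [(3,6)] -> total=2
Click 3 (1,5) count=0: revealed 19 new [(0,1) (0,2) (0,3) (0,4) (0,5) (0,6) (1,1) (1,2) (1,3) (1,4) (1,5) (1,6) (2,2) (2,3) (2,4) (2,5) (2,6) (3,4) (3,5)] -> total=21

Answer: 21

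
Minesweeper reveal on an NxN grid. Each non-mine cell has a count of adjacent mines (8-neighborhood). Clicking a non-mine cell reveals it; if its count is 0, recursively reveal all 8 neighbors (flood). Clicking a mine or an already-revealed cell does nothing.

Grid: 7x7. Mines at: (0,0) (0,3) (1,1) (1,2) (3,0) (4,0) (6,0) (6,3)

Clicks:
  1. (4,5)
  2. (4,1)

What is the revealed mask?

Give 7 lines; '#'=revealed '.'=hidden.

Answer: ....###
...####
.######
.######
.######
.######
....###

Derivation:
Click 1 (4,5) count=0: revealed 34 new [(0,4) (0,5) (0,6) (1,3) (1,4) (1,5) (1,6) (2,1) (2,2) (2,3) (2,4) (2,5) (2,6) (3,1) (3,2) (3,3) (3,4) (3,5) (3,6) (4,1) (4,2) (4,3) (4,4) (4,5) (4,6) (5,1) (5,2) (5,3) (5,4) (5,5) (5,6) (6,4) (6,5) (6,6)] -> total=34
Click 2 (4,1) count=2: revealed 0 new [(none)] -> total=34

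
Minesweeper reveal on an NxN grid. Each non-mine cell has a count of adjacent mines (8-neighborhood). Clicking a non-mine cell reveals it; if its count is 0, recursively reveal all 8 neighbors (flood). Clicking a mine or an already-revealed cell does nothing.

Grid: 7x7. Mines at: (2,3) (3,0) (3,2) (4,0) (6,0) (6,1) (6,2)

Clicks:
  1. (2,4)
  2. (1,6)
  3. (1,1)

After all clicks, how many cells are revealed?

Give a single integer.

Click 1 (2,4) count=1: revealed 1 new [(2,4)] -> total=1
Click 2 (1,6) count=0: revealed 35 new [(0,0) (0,1) (0,2) (0,3) (0,4) (0,5) (0,6) (1,0) (1,1) (1,2) (1,3) (1,4) (1,5) (1,6) (2,0) (2,1) (2,2) (2,5) (2,6) (3,3) (3,4) (3,5) (3,6) (4,3) (4,4) (4,5) (4,6) (5,3) (5,4) (5,5) (5,6) (6,3) (6,4) (6,5) (6,6)] -> total=36
Click 3 (1,1) count=0: revealed 0 new [(none)] -> total=36

Answer: 36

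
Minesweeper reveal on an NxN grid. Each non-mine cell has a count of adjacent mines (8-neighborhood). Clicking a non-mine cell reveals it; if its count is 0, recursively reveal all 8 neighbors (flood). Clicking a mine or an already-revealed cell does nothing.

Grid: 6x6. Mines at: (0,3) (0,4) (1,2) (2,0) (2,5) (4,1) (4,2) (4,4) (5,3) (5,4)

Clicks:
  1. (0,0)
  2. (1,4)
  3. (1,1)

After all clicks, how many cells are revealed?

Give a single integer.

Click 1 (0,0) count=0: revealed 4 new [(0,0) (0,1) (1,0) (1,1)] -> total=4
Click 2 (1,4) count=3: revealed 1 new [(1,4)] -> total=5
Click 3 (1,1) count=2: revealed 0 new [(none)] -> total=5

Answer: 5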